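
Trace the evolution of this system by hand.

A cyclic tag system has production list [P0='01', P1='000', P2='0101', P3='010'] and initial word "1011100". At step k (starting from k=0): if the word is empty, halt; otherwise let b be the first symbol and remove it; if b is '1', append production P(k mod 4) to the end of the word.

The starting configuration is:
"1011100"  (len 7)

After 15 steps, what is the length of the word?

t=0: "1011100"  (len 7)
t=1: "01110001"  (len 8)
t=2: "1110001"  (len 7)
t=3: "1100010101"  (len 10)
t=4: "100010101010"  (len 12)
t=5: "0001010101001"  (len 13)
t=6: "001010101001"  (len 12)
t=7: "01010101001"  (len 11)
t=8: "1010101001"  (len 10)
t=9: "01010100101"  (len 11)
t=10: "1010100101"  (len 10)
t=11: "0101001010101"  (len 13)
t=12: "101001010101"  (len 12)
t=13: "0100101010101"  (len 13)
t=14: "100101010101"  (len 12)
t=15: "001010101010101"  (len 15)

15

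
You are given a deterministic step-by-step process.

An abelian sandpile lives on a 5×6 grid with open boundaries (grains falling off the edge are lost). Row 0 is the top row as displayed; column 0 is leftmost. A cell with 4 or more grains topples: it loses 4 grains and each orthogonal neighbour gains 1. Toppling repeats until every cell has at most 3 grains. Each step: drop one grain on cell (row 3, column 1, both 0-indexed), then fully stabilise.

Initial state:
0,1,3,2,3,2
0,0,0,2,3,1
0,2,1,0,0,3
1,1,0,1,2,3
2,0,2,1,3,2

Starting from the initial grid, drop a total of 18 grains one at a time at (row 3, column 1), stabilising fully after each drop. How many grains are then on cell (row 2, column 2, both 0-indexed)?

step 0: 0,1,3,2,3,2
0,0,0,2,3,1
0,2,1,0,0,3
1,1,0,1,2,3
2,0,2,1,3,2
step 1: 0,1,3,2,3,2
0,0,0,2,3,1
0,2,1,0,0,3
1,2,0,1,2,3
2,0,2,1,3,2
step 2: 0,1,3,2,3,2
0,0,0,2,3,1
0,2,1,0,0,3
1,3,0,1,2,3
2,0,2,1,3,2
step 3: 0,1,3,2,3,2
0,0,0,2,3,1
0,3,1,0,0,3
2,0,1,1,2,3
2,1,2,1,3,2
step 4: 0,1,3,2,3,2
0,0,0,2,3,1
0,3,1,0,0,3
2,1,1,1,2,3
2,1,2,1,3,2
step 5: 0,1,3,2,3,2
0,0,0,2,3,1
0,3,1,0,0,3
2,2,1,1,2,3
2,1,2,1,3,2
step 6: 0,1,3,2,3,2
0,0,0,2,3,1
0,3,1,0,0,3
2,3,1,1,2,3
2,1,2,1,3,2
step 7: 0,1,3,2,3,2
0,1,0,2,3,1
1,0,2,0,0,3
3,1,2,1,2,3
2,2,2,1,3,2
step 8: 0,1,3,2,3,2
0,1,0,2,3,1
1,0,2,0,0,3
3,2,2,1,2,3
2,2,2,1,3,2
step 9: 0,1,3,2,3,2
0,1,0,2,3,1
1,0,2,0,0,3
3,3,2,1,2,3
2,2,2,1,3,2
step 10: 0,1,3,2,3,2
0,1,0,2,3,1
2,1,2,0,0,3
0,1,3,1,2,3
3,3,2,1,3,2
step 11: 0,1,3,2,3,2
0,1,0,2,3,1
2,1,2,0,0,3
0,2,3,1,2,3
3,3,2,1,3,2
step 12: 0,1,3,2,3,2
0,1,0,2,3,1
2,1,2,0,0,3
0,3,3,1,2,3
3,3,2,1,3,2
step 13: 0,1,3,2,3,2
0,1,0,2,3,1
2,2,3,0,0,3
2,2,1,2,2,3
0,2,0,2,3,2
step 14: 0,1,3,2,3,2
0,1,0,2,3,1
2,2,3,0,0,3
2,3,1,2,2,3
0,2,0,2,3,2
step 15: 0,1,3,2,3,2
0,1,0,2,3,1
2,3,3,0,0,3
3,0,2,2,2,3
0,3,0,2,3,2
step 16: 0,1,3,2,3,2
0,1,0,2,3,1
2,3,3,0,0,3
3,1,2,2,2,3
0,3,0,2,3,2
step 17: 0,1,3,2,3,2
0,1,0,2,3,1
2,3,3,0,0,3
3,2,2,2,2,3
0,3,0,2,3,2
step 18: 0,1,3,2,3,2
0,1,0,2,3,1
2,3,3,0,0,3
3,3,2,2,2,3
0,3,0,2,3,2

3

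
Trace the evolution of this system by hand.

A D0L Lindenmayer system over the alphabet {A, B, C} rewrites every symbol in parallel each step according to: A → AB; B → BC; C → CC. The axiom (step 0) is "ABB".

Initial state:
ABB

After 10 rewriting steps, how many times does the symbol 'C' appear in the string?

gen 0: ABB
gen 1: ABBCBC
gen 2: ABBCBCCCBCCC
gen 3: ABBCBCCCBCCCCCCCBCCCCCCC
gen 4: ABBCBCCCBCCCCCCCBCCCCCCCCCCCCCCCBCCCCCCCCCCCCCCC
gen 5: ABBCBCCCBCCCCCCCBCCCCCCCCCCCCCCCBCCCCCCCCCCCCCCCCCCCCCCCCCCCCCCCBCCCCCCCCCCCCCCCCCCCCCCCCCCCCCCC
gen 6: ABBCBCCCBCCCCCCCBCCCCCCCCCCCCCCCBCCCCCCCCCCCCCCCCCCCCCCCCC…CCCCCCCCCCCCCCCCCCCCCCCCCCCCCCCCCCCCCCCCCCCCCCCCCCCCCCCCCC  (len 192)
gen 7: ABBCBCCCBCCCCCCCBCCCCCCCCCCCCCCCBCCCCCCCCCCCCCCCCCCCCCCCCC…CCCCCCCCCCCCCCCCCCCCCCCCCCCCCCCCCCCCCCCCCCCCCCCCCCCCCCCCCC  (len 384)
gen 8: ABBCBCCCBCCCCCCCBCCCCCCCCCCCCCCCBCCCCCCCCCCCCCCCCCCCCCCCCC…CCCCCCCCCCCCCCCCCCCCCCCCCCCCCCCCCCCCCCCCCCCCCCCCCCCCCCCCCC  (len 768)
gen 9: ABBCBCCCBCCCCCCCBCCCCCCCCCCCCCCCBCCCCCCCCCCCCCCCCCCCCCCCCC…CCCCCCCCCCCCCCCCCCCCCCCCCCCCCCCCCCCCCCCCCCCCCCCCCCCCCCCCCC  (len 1536)
gen 10: ABBCBCCCBCCCCCCCBCCCCCCCCCCCCCCCBCCCCCCCCCCCCCCCCCCCCCCCCC…CCCCCCCCCCCCCCCCCCCCCCCCCCCCCCCCCCCCCCCCCCCCCCCCCCCCCCCCCC  (len 3072)

3059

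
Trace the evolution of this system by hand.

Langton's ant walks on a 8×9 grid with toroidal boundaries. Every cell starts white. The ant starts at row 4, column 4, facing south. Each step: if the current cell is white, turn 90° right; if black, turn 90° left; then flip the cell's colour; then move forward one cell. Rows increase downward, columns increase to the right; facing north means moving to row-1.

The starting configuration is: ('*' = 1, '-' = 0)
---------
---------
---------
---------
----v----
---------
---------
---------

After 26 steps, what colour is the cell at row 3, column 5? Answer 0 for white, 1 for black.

gen 0: ---------
---------
---------
---------
----v----
---------
---------
---------
gen 1: ---------
---------
---------
---------
---<*----
---------
---------
---------
gen 2: ---------
---------
---------
---^-----
---**----
---------
---------
---------
gen 3: ---------
---------
---------
---*>----
---**----
---------
---------
---------
gen 4: ---------
---------
---------
---**----
---*v----
---------
---------
---------
gen 5: ---------
---------
---------
---**----
---*->---
---------
---------
---------
gen 6: ---------
---------
---------
---**----
---*-*---
-----v---
---------
---------
gen 7: ---------
---------
---------
---**----
---*-*---
----<*---
---------
---------
gen 8: ---------
---------
---------
---**----
---*^*---
----**---
---------
---------
gen 9: ---------
---------
---------
---**----
---**>---
----**---
---------
---------
gen 10: ---------
---------
---------
---**^---
---**----
----**---
---------
---------
gen 11: ---------
---------
---------
---***>--
---**----
----**---
---------
---------
gen 12: ---------
---------
---------
---****--
---**-v--
----**---
---------
---------
gen 13: ---------
---------
---------
---****--
---**<*--
----**---
---------
---------
gen 14: ---------
---------
---------
---**^*--
---****--
----**---
---------
---------
gen 15: ---------
---------
---------
---*<-*--
---****--
----**---
---------
---------
gen 16: ---------
---------
---------
---*--*--
---*v**--
----**---
---------
---------
gen 17: ---------
---------
---------
---*--*--
---*->*--
----**---
---------
---------
gen 18: ---------
---------
---------
---*-^*--
---*--*--
----**---
---------
---------
gen 19: ---------
---------
---------
---*-*>--
---*--*--
----**---
---------
---------
gen 20: ---------
---------
------^--
---*-*---
---*--*--
----**---
---------
---------
gen 21: ---------
---------
------*>-
---*-*---
---*--*--
----**---
---------
---------
gen 22: ---------
---------
------**-
---*-*-v-
---*--*--
----**---
---------
---------
gen 23: ---------
---------
------**-
---*-*<*-
---*--*--
----**---
---------
---------
gen 24: ---------
---------
------^*-
---*-***-
---*--*--
----**---
---------
---------
gen 25: ---------
---------
-----<-*-
---*-***-
---*--*--
----**---
---------
---------
gen 26: ---------
-----^---
-----*-*-
---*-***-
---*--*--
----**---
---------
---------

1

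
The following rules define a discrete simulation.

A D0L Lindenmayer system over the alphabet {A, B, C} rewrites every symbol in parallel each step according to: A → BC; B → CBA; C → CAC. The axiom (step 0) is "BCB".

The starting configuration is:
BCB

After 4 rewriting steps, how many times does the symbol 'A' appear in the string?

t=0: BCB
t=1: CBACACCBA
t=2: CACCBABCCACBCCACCACCBABC
t=3: CACBCCACCACCBABCCBACACCACBCCACCBACACCACBCCACCACBCCACCACCBABCCBACAC
t=4: CACBCCACCBACACCACBCCACCACBCCACCACCBABCCBACACCACCBABCCACBCC…CBCCACCBACACCACBCCACCACBCCACCACCBABCCBACACCACCBABCCACBCCAC  (len 180)

48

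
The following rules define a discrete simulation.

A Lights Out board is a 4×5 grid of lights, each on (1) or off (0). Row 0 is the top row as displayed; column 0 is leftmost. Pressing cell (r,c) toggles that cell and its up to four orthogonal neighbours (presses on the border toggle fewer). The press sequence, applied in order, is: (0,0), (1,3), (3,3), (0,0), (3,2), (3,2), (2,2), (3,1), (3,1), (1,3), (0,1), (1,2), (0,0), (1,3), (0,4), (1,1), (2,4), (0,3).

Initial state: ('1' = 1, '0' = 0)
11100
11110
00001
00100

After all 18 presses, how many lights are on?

k=0  11100
11110
00001
00100
k=1  00100
01110
00001
00100
k=2  00110
01001
00011
00100
k=3  00110
01001
00001
00011
k=4  11110
11001
00001
00011
k=5  11110
11001
00101
01101
k=6  11110
11001
00001
00011
k=7  11110
11101
01111
00111
k=8  11110
11101
00111
11011
k=9  11110
11101
01111
00111
k=10  11100
11010
01101
00111
k=11  00000
10010
01101
00111
k=12  00100
11100
01001
00111
k=13  11100
01100
01001
00111
k=14  11110
01011
01011
00111
k=15  11101
01010
01011
00111
k=16  10101
10110
00011
00111
k=17  10101
10111
00000
00110
k=18  10010
10101
00000
00110

7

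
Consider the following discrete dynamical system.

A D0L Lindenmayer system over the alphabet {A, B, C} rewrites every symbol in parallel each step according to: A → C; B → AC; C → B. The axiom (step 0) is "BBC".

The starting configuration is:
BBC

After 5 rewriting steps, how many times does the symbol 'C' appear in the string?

k=0  BBC
k=1  ACACB
k=2  CBCBAC
k=3  BACBACCB
k=4  ACCBACCBBAC
k=5  CBBACCBBACACCB

6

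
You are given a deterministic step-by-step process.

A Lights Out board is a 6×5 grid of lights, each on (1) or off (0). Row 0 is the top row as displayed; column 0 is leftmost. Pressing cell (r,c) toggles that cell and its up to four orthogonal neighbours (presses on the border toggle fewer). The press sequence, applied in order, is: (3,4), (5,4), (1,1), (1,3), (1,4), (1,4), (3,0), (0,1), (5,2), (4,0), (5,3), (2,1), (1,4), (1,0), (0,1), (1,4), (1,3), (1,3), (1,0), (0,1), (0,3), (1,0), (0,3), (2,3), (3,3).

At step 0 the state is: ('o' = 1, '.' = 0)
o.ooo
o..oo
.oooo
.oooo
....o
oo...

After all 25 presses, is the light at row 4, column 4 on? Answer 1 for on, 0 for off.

k=0  o.ooo
o..oo
.oooo
.oooo
....o
oo...
k=1  o.ooo
o..oo
.ooo.
.oo..
.....
oo...
k=2  o.ooo
o..oo
.ooo.
.oo..
....o
oo.oo
k=3  ooooo
.oooo
..oo.
.oo..
....o
oo.oo
k=4  ooo.o
.o...
..o..
.oo..
....o
oo.oo
k=5  ooo..
.o.oo
..o.o
.oo..
....o
oo.oo
k=6  ooo.o
.o...
..o..
.oo..
....o
oo.oo
k=7  ooo.o
.o...
o.o..
o.o..
o...o
oo.oo
k=8  ....o
.....
o.o..
o.o..
o...o
oo.oo
k=9  ....o
.....
o.o..
o.o..
o.o.o
o.o.o
k=10  ....o
.....
o.o..
..o..
.oo.o
..o.o
k=11  ....o
.....
o.o..
..o..
.oooo
...o.
k=12  ....o
.o...
.o...
.oo..
.oooo
...o.
k=13  .....
.o.oo
.o..o
.oo..
.oooo
...o.
k=14  o....
o..oo
oo..o
.oo..
.oooo
...o.
k=15  .oo..
oo.oo
oo..o
.oo..
.oooo
...o.
k=16  .oo.o
oo...
oo...
.oo..
.oooo
...o.
k=17  .oooo
ooooo
oo.o.
.oo..
.oooo
...o.
k=18  .oo.o
oo...
oo...
.oo..
.oooo
...o.
k=19  ooo.o
.....
.o...
.oo..
.oooo
...o.
k=20  ....o
.o...
.o...
.oo..
.oooo
...o.
k=21  ..oo.
.o.o.
.o...
.oo..
.oooo
...o.
k=22  o.oo.
o..o.
oo...
.oo..
.oooo
...o.
k=23  o...o
o....
oo...
.oo..
.oooo
...o.
k=24  o...o
o..o.
ooooo
.ooo.
.oooo
...o.
k=25  o...o
o..o.
ooo.o
.o..o
.oo.o
...o.

1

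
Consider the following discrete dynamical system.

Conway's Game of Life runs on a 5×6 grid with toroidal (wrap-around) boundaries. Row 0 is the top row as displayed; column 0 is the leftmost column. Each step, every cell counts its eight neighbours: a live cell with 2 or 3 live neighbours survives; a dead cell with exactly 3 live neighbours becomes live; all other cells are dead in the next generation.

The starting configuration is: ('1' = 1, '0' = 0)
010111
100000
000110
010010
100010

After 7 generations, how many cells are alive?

2

gen 0: 010111
100000
000110
010010
100010
gen 1: 010110
101000
000111
000010
111000
gen 2: 000101
111000
000111
111010
111011
gen 3: 000100
111000
000010
000000
000000
gen 4: 011000
011100
010000
000000
000000
gen 5: 010100
100100
010000
000000
000000
gen 6: 001000
110000
000000
000000
000000
gen 7: 010000
010000
000000
000000
000000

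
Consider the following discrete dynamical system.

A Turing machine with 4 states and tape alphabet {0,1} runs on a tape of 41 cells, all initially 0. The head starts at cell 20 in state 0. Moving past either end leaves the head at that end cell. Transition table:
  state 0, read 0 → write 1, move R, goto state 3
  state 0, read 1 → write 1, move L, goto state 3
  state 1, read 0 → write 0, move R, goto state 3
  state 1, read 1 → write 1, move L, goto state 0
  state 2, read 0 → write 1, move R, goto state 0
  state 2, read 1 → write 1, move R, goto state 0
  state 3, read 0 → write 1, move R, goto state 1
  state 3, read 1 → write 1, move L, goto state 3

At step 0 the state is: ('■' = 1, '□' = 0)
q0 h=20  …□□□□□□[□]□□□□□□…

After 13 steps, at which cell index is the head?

step 0: q0 h=20  …□□□□□□[□]□□□□□□…
step 1: q3 h=21  …□□□□□■[□]□□□□□□…
step 2: q1 h=22  …□□□□■■[□]□□□□□□…
step 3: q3 h=23  …□□□■■□[□]□□□□□□…
step 4: q1 h=24  …□□■■□■[□]□□□□□□…
step 5: q3 h=25  …□■■□■□[□]□□□□□□…
step 6: q1 h=26  …■■□■□■[□]□□□□□□…
step 7: q3 h=27  …■□■□■□[□]□□□□□□…
step 8: q1 h=28  …□■□■□■[□]□□□□□□…
step 9: q3 h=29  …■□■□■□[□]□□□□□□…
step 10: q1 h=30  …□■□■□■[□]□□□□□□…
step 11: q3 h=31  …■□■□■□[□]□□□□□□…
step 12: q1 h=32  …□■□■□■[□]□□□□□□…
step 13: q3 h=33  …■□■□■□[□]□□□□□□…

33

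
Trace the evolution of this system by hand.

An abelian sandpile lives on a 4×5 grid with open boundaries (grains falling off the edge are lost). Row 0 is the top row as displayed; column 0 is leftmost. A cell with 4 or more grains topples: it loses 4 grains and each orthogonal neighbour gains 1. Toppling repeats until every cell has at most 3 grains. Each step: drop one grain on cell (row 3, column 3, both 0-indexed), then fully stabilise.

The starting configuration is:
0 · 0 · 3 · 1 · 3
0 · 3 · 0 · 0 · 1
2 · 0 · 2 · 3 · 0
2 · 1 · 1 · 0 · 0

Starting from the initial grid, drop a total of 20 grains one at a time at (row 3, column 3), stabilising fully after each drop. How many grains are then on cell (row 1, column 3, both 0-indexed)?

gen 0: 0 · 0 · 3 · 1 · 3
0 · 3 · 0 · 0 · 1
2 · 0 · 2 · 3 · 0
2 · 1 · 1 · 0 · 0
gen 1: 0 · 0 · 3 · 1 · 3
0 · 3 · 0 · 0 · 1
2 · 0 · 2 · 3 · 0
2 · 1 · 1 · 1 · 0
gen 2: 0 · 0 · 3 · 1 · 3
0 · 3 · 0 · 0 · 1
2 · 0 · 2 · 3 · 0
2 · 1 · 1 · 2 · 0
gen 3: 0 · 0 · 3 · 1 · 3
0 · 3 · 0 · 0 · 1
2 · 0 · 2 · 3 · 0
2 · 1 · 1 · 3 · 0
gen 4: 0 · 0 · 3 · 1 · 3
0 · 3 · 0 · 1 · 1
2 · 0 · 3 · 0 · 1
2 · 1 · 2 · 1 · 1
gen 5: 0 · 0 · 3 · 1 · 3
0 · 3 · 0 · 1 · 1
2 · 0 · 3 · 0 · 1
2 · 1 · 2 · 2 · 1
gen 6: 0 · 0 · 3 · 1 · 3
0 · 3 · 0 · 1 · 1
2 · 0 · 3 · 0 · 1
2 · 1 · 2 · 3 · 1
gen 7: 0 · 0 · 3 · 1 · 3
0 · 3 · 0 · 1 · 1
2 · 0 · 3 · 1 · 1
2 · 1 · 3 · 0 · 2
gen 8: 0 · 0 · 3 · 1 · 3
0 · 3 · 0 · 1 · 1
2 · 0 · 3 · 1 · 1
2 · 1 · 3 · 1 · 2
gen 9: 0 · 0 · 3 · 1 · 3
0 · 3 · 0 · 1 · 1
2 · 0 · 3 · 1 · 1
2 · 1 · 3 · 2 · 2
gen 10: 0 · 0 · 3 · 1 · 3
0 · 3 · 0 · 1 · 1
2 · 0 · 3 · 1 · 1
2 · 1 · 3 · 3 · 2
gen 11: 0 · 0 · 3 · 1 · 3
0 · 3 · 1 · 1 · 1
2 · 1 · 0 · 3 · 1
2 · 2 · 1 · 1 · 3
gen 12: 0 · 0 · 3 · 1 · 3
0 · 3 · 1 · 1 · 1
2 · 1 · 0 · 3 · 1
2 · 2 · 1 · 2 · 3
gen 13: 0 · 0 · 3 · 1 · 3
0 · 3 · 1 · 1 · 1
2 · 1 · 0 · 3 · 1
2 · 2 · 1 · 3 · 3
gen 14: 0 · 0 · 3 · 1 · 3
0 · 3 · 1 · 2 · 1
2 · 1 · 1 · 0 · 3
2 · 2 · 2 · 2 · 0
gen 15: 0 · 0 · 3 · 1 · 3
0 · 3 · 1 · 2 · 1
2 · 1 · 1 · 0 · 3
2 · 2 · 2 · 3 · 0
gen 16: 0 · 0 · 3 · 1 · 3
0 · 3 · 1 · 2 · 1
2 · 1 · 1 · 1 · 3
2 · 2 · 3 · 0 · 1
gen 17: 0 · 0 · 3 · 1 · 3
0 · 3 · 1 · 2 · 1
2 · 1 · 1 · 1 · 3
2 · 2 · 3 · 1 · 1
gen 18: 0 · 0 · 3 · 1 · 3
0 · 3 · 1 · 2 · 1
2 · 1 · 1 · 1 · 3
2 · 2 · 3 · 2 · 1
gen 19: 0 · 0 · 3 · 1 · 3
0 · 3 · 1 · 2 · 1
2 · 1 · 1 · 1 · 3
2 · 2 · 3 · 3 · 1
gen 20: 0 · 0 · 3 · 1 · 3
0 · 3 · 1 · 2 · 1
2 · 1 · 2 · 2 · 3
2 · 3 · 0 · 1 · 2

2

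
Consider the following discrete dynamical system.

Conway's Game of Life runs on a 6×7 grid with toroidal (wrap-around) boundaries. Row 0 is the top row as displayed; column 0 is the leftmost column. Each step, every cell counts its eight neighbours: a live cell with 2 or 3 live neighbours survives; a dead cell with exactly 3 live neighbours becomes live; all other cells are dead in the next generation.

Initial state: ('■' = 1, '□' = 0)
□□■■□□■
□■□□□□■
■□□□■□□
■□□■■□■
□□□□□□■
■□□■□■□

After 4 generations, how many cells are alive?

[0] □□■■□□■
□■□□□□■
■□□□■□□
■□□■■□■
□□□□□□■
■□□■□■□
[1] □■■■■■■
□■■■□■■
□■□■■□□
■□□■■□■
□□□■□□□
■□■■■■□
[2] □□□□□□□
□□□□□□■
□■□□□□□
■□□□□■□
■■□□□□□
■□□□□□□
[3] □□□□□□□
□□□□□□□
■□□□□□■
■□□□□□■
■■□□□□□
■■□□□□□
[4] □□□□□□□
□□□□□□□
■□□□□□■
□□□□□□□
□□□□□□□
■■□□□□□

4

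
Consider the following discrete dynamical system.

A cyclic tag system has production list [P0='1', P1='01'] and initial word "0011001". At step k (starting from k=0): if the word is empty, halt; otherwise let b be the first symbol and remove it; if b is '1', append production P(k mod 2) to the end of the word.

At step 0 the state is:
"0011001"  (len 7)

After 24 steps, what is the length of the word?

3

step 0: "0011001"  (len 7)
step 1: "011001"  (len 6)
step 2: "11001"  (len 5)
step 3: "10011"  (len 5)
step 4: "001101"  (len 6)
step 5: "01101"  (len 5)
step 6: "1101"  (len 4)
step 7: "1011"  (len 4)
step 8: "01101"  (len 5)
step 9: "1101"  (len 4)
step 10: "10101"  (len 5)
step 11: "01011"  (len 5)
step 12: "1011"  (len 4)
step 13: "0111"  (len 4)
step 14: "111"  (len 3)
step 15: "111"  (len 3)
step 16: "1101"  (len 4)
step 17: "1011"  (len 4)
step 18: "01101"  (len 5)
step 19: "1101"  (len 4)
step 20: "10101"  (len 5)
step 21: "01011"  (len 5)
step 22: "1011"  (len 4)
step 23: "0111"  (len 4)
step 24: "111"  (len 3)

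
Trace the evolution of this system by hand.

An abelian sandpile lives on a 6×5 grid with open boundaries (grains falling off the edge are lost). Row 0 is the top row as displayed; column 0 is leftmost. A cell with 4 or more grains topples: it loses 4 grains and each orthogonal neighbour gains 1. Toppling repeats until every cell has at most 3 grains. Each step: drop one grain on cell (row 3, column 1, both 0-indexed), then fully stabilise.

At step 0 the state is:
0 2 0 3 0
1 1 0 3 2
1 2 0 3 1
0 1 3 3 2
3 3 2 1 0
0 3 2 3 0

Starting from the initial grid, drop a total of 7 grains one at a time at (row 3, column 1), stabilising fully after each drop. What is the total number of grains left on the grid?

46

step 0: 0 2 0 3 0
1 1 0 3 2
1 2 0 3 1
0 1 3 3 2
3 3 2 1 0
0 3 2 3 0
step 1: 0 2 0 3 0
1 1 0 3 2
1 2 0 3 1
0 2 3 3 2
3 3 2 1 0
0 3 2 3 0
step 2: 0 2 0 3 0
1 1 0 3 2
1 2 0 3 1
0 3 3 3 2
3 3 2 1 0
0 3 2 3 0
step 3: 0 2 1 0 1
1 1 1 1 3
1 3 2 1 2
2 2 2 2 3
0 3 2 0 1
2 1 1 1 1
step 4: 0 2 1 0 1
1 1 1 1 3
1 3 2 1 2
2 3 2 2 3
0 3 2 0 1
2 1 1 1 1
step 5: 0 2 1 0 1
1 2 1 1 3
2 0 3 1 2
3 2 3 2 3
1 0 3 0 1
2 2 1 1 1
step 6: 0 2 1 0 1
1 2 1 1 3
2 0 3 1 2
3 3 3 2 3
1 0 3 0 1
2 2 1 1 1
step 7: 0 2 1 0 1
1 2 2 1 3
3 2 0 2 2
0 2 2 3 3
2 2 0 1 1
2 2 2 1 1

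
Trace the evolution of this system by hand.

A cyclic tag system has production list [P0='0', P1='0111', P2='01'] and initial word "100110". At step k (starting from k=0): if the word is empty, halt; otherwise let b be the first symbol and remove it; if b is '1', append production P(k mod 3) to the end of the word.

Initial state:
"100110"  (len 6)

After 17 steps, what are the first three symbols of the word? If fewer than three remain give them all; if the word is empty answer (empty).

010

step 0: "100110"  (len 6)
step 1: "001100"  (len 6)
step 2: "01100"  (len 5)
step 3: "1100"  (len 4)
step 4: "1000"  (len 4)
step 5: "0000111"  (len 7)
step 6: "000111"  (len 6)
step 7: "00111"  (len 5)
step 8: "0111"  (len 4)
step 9: "111"  (len 3)
step 10: "110"  (len 3)
step 11: "100111"  (len 6)
step 12: "0011101"  (len 7)
step 13: "011101"  (len 6)
step 14: "11101"  (len 5)
step 15: "110101"  (len 6)
step 16: "101010"  (len 6)
step 17: "010100111"  (len 9)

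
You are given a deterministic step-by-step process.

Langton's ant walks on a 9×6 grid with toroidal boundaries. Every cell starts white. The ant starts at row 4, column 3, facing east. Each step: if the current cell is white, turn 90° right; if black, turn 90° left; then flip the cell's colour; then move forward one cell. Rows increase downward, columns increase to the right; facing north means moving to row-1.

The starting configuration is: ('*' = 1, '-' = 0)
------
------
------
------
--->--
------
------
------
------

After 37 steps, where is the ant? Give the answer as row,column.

3,5

[0] ------
------
------
------
--->--
------
------
------
------
[1] ------
------
------
------
---*--
---v--
------
------
------
[2] ------
------
------
------
---*--
--<*--
------
------
------
[3] ------
------
------
------
--^*--
--**--
------
------
------
[4] ------
------
------
------
--*>--
--**--
------
------
------
[5] ------
------
------
---^--
--*---
--**--
------
------
------
[6] ------
------
------
---*>-
--*---
--**--
------
------
------
[7] ------
------
------
---**-
--*-v-
--**--
------
------
------
[8] ------
------
------
---**-
--*<*-
--**--
------
------
------
[9] ------
------
------
---^*-
--***-
--**--
------
------
------
[10] ------
------
------
--<-*-
--***-
--**--
------
------
------
[11] ------
------
--^---
--*-*-
--***-
--**--
------
------
------
[12] ------
------
--*>--
--*-*-
--***-
--**--
------
------
------
[13] ------
------
--**--
--*v*-
--***-
--**--
------
------
------
[14] ------
------
--**--
--<**-
--***-
--**--
------
------
------
[15] ------
------
--**--
---**-
--v**-
--**--
------
------
------
[16] ------
------
--**--
---**-
--->*-
--**--
------
------
------
[17] ------
------
--**--
---^*-
----*-
--**--
------
------
------
[18] ------
------
--**--
--<-*-
----*-
--**--
------
------
------
[19] ------
------
--^*--
--*-*-
----*-
--**--
------
------
------
[20] ------
------
-<-*--
--*-*-
----*-
--**--
------
------
------
[21] ------
-^----
-*-*--
--*-*-
----*-
--**--
------
------
------
[22] ------
-*>---
-*-*--
--*-*-
----*-
--**--
------
------
------
[23] ------
-**---
-*v*--
--*-*-
----*-
--**--
------
------
------
[24] ------
-**---
-<**--
--*-*-
----*-
--**--
------
------
------
[25] ------
-**---
--**--
-v*-*-
----*-
--**--
------
------
------
[26] ------
-**---
--**--
<**-*-
----*-
--**--
------
------
------
[27] ------
-**---
^-**--
***-*-
----*-
--**--
------
------
------
[28] ------
-**---
*>**--
***-*-
----*-
--**--
------
------
------
[29] ------
-**---
****--
*v*-*-
----*-
--**--
------
------
------
[30] ------
-**---
****--
*->-*-
----*-
--**--
------
------
------
[31] ------
-**---
**^*--
*---*-
----*-
--**--
------
------
------
[32] ------
-**---
*<-*--
*---*-
----*-
--**--
------
------
------
[33] ------
-**---
*--*--
*v--*-
----*-
--**--
------
------
------
[34] ------
-**---
*--*--
<*--*-
----*-
--**--
------
------
------
[35] ------
-**---
*--*--
-*--*-
v---*-
--**--
------
------
------
[36] ------
-**---
*--*--
-*--*-
*---*<
--**--
------
------
------
[37] ------
-**---
*--*--
-*--*^
*---**
--**--
------
------
------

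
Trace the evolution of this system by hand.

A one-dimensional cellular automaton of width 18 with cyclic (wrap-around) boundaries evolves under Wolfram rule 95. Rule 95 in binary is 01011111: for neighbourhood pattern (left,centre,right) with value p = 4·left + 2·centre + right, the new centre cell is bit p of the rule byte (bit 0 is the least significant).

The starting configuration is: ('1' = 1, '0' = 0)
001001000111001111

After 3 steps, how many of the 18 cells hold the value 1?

step 0: 001001000111001111
step 1: 111111111101111001
step 2: 000000000101001111
step 3: 111111111101111001

15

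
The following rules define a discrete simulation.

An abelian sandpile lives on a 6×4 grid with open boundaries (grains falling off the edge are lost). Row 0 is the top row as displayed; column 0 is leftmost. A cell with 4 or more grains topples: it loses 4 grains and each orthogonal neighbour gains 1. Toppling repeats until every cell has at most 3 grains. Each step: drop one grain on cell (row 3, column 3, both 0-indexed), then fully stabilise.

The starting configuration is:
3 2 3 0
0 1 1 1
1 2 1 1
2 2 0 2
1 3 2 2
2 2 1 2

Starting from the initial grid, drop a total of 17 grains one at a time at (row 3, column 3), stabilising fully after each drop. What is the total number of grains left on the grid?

gen 0: 3 2 3 0
0 1 1 1
1 2 1 1
2 2 0 2
1 3 2 2
2 2 1 2
gen 1: 3 2 3 0
0 1 1 1
1 2 1 1
2 2 0 3
1 3 2 2
2 2 1 2
gen 2: 3 2 3 0
0 1 1 1
1 2 1 2
2 2 1 0
1 3 2 3
2 2 1 2
gen 3: 3 2 3 0
0 1 1 1
1 2 1 2
2 2 1 1
1 3 2 3
2 2 1 2
gen 4: 3 2 3 0
0 1 1 1
1 2 1 2
2 2 1 2
1 3 2 3
2 2 1 2
gen 5: 3 2 3 0
0 1 1 1
1 2 1 2
2 2 1 3
1 3 2 3
2 2 1 2
gen 6: 3 2 3 0
0 1 1 1
1 2 1 3
2 2 2 1
1 3 3 0
2 2 1 3
gen 7: 3 2 3 0
0 1 1 1
1 2 1 3
2 2 2 2
1 3 3 0
2 2 1 3
gen 8: 3 2 3 0
0 1 1 1
1 2 1 3
2 2 2 3
1 3 3 0
2 2 1 3
gen 9: 3 2 3 0
0 1 1 2
1 2 2 0
2 2 3 1
1 3 3 1
2 2 1 3
gen 10: 3 2 3 0
0 1 1 2
1 2 2 0
2 2 3 2
1 3 3 1
2 2 1 3
gen 11: 3 2 3 0
0 1 1 2
1 2 2 0
2 2 3 3
1 3 3 1
2 2 1 3
gen 12: 3 2 3 0
0 1 1 2
1 3 3 1
3 0 2 1
2 1 1 3
2 3 2 3
gen 13: 3 2 3 0
0 1 1 2
1 3 3 1
3 0 2 2
2 1 1 3
2 3 2 3
gen 14: 3 2 3 0
0 1 1 2
1 3 3 1
3 0 2 3
2 1 1 3
2 3 2 3
gen 15: 3 2 3 0
0 1 1 2
1 3 3 2
3 0 3 1
2 1 2 1
2 3 3 0
gen 16: 3 2 3 0
0 1 1 2
1 3 3 2
3 0 3 2
2 1 2 1
2 3 3 0
gen 17: 3 2 3 0
0 1 1 2
1 3 3 2
3 0 3 3
2 1 2 1
2 3 3 0

44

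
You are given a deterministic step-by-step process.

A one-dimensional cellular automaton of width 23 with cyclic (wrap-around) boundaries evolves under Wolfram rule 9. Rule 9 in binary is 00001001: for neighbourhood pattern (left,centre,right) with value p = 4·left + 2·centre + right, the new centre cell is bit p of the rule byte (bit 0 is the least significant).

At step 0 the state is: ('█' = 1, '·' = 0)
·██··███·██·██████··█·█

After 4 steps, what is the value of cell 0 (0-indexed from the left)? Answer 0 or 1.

0

t=0: ·██··███·██·██████··█·█
t=1: ·█···█···█··█··········
t=2: ···█···█······█████████
t=3: ·█···█···████·█········
t=4: ···█···█·█······███████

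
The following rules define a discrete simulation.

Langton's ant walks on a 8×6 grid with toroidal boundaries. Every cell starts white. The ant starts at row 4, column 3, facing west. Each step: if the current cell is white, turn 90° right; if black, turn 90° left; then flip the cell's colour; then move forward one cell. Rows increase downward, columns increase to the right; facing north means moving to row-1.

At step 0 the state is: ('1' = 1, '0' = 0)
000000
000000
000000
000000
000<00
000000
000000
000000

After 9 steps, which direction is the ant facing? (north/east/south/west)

south

k=0  000000
000000
000000
000000
000<00
000000
000000
000000
k=1  000000
000000
000000
000^00
000100
000000
000000
000000
k=2  000000
000000
000000
0001>0
000100
000000
000000
000000
k=3  000000
000000
000000
000110
0001v0
000000
000000
000000
k=4  000000
000000
000000
000110
000<10
000000
000000
000000
k=5  000000
000000
000000
000110
000010
000v00
000000
000000
k=6  000000
000000
000000
000110
000010
00<100
000000
000000
k=7  000000
000000
000000
000110
00^010
001100
000000
000000
k=8  000000
000000
000000
000110
001>10
001100
000000
000000
k=9  000000
000000
000000
000110
001110
001v00
000000
000000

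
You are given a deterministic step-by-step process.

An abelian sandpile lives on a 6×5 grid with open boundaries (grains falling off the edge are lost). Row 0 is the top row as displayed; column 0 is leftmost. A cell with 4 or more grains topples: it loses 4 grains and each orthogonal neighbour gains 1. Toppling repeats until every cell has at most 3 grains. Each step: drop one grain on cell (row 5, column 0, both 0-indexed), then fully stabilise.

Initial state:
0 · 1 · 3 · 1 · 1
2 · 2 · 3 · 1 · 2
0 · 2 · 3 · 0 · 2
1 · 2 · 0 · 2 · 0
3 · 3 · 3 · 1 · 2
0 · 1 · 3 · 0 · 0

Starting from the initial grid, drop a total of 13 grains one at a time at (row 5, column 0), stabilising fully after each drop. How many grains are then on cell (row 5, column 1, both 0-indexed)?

2

[0] 0 · 1 · 3 · 1 · 1
2 · 2 · 3 · 1 · 2
0 · 2 · 3 · 0 · 2
1 · 2 · 0 · 2 · 0
3 · 3 · 3 · 1 · 2
0 · 1 · 3 · 0 · 0
[1] 0 · 1 · 3 · 1 · 1
2 · 2 · 3 · 1 · 2
0 · 2 · 3 · 0 · 2
1 · 2 · 0 · 2 · 0
3 · 3 · 3 · 1 · 2
1 · 1 · 3 · 0 · 0
[2] 0 · 1 · 3 · 1 · 1
2 · 2 · 3 · 1 · 2
0 · 2 · 3 · 0 · 2
1 · 2 · 0 · 2 · 0
3 · 3 · 3 · 1 · 2
2 · 1 · 3 · 0 · 0
[3] 0 · 1 · 3 · 1 · 1
2 · 2 · 3 · 1 · 2
0 · 2 · 3 · 0 · 2
1 · 2 · 0 · 2 · 0
3 · 3 · 3 · 1 · 2
3 · 1 · 3 · 0 · 0
[4] 0 · 1 · 3 · 1 · 1
2 · 2 · 3 · 1 · 2
0 · 2 · 3 · 0 · 2
2 · 3 · 1 · 2 · 0
1 · 2 · 1 · 2 · 2
2 · 0 · 1 · 1 · 0
[5] 0 · 1 · 3 · 1 · 1
2 · 2 · 3 · 1 · 2
0 · 2 · 3 · 0 · 2
2 · 3 · 1 · 2 · 0
1 · 2 · 1 · 2 · 2
3 · 0 · 1 · 1 · 0
[6] 0 · 1 · 3 · 1 · 1
2 · 2 · 3 · 1 · 2
0 · 2 · 3 · 0 · 2
2 · 3 · 1 · 2 · 0
2 · 2 · 1 · 2 · 2
0 · 1 · 1 · 1 · 0
[7] 0 · 1 · 3 · 1 · 1
2 · 2 · 3 · 1 · 2
0 · 2 · 3 · 0 · 2
2 · 3 · 1 · 2 · 0
2 · 2 · 1 · 2 · 2
1 · 1 · 1 · 1 · 0
[8] 0 · 1 · 3 · 1 · 1
2 · 2 · 3 · 1 · 2
0 · 2 · 3 · 0 · 2
2 · 3 · 1 · 2 · 0
2 · 2 · 1 · 2 · 2
2 · 1 · 1 · 1 · 0
[9] 0 · 1 · 3 · 1 · 1
2 · 2 · 3 · 1 · 2
0 · 2 · 3 · 0 · 2
2 · 3 · 1 · 2 · 0
2 · 2 · 1 · 2 · 2
3 · 1 · 1 · 1 · 0
[10] 0 · 1 · 3 · 1 · 1
2 · 2 · 3 · 1 · 2
0 · 2 · 3 · 0 · 2
2 · 3 · 1 · 2 · 0
3 · 2 · 1 · 2 · 2
0 · 2 · 1 · 1 · 0
[11] 0 · 1 · 3 · 1 · 1
2 · 2 · 3 · 1 · 2
0 · 2 · 3 · 0 · 2
2 · 3 · 1 · 2 · 0
3 · 2 · 1 · 2 · 2
1 · 2 · 1 · 1 · 0
[12] 0 · 1 · 3 · 1 · 1
2 · 2 · 3 · 1 · 2
0 · 2 · 3 · 0 · 2
2 · 3 · 1 · 2 · 0
3 · 2 · 1 · 2 · 2
2 · 2 · 1 · 1 · 0
[13] 0 · 1 · 3 · 1 · 1
2 · 2 · 3 · 1 · 2
0 · 2 · 3 · 0 · 2
2 · 3 · 1 · 2 · 0
3 · 2 · 1 · 2 · 2
3 · 2 · 1 · 1 · 0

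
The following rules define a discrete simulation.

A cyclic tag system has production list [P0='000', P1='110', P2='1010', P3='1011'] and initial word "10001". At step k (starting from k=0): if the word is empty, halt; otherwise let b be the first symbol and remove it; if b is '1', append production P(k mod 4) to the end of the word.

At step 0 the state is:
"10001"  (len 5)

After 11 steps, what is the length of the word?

step 0: "10001"  (len 5)
step 1: "0001000"  (len 7)
step 2: "001000"  (len 6)
step 3: "01000"  (len 5)
step 4: "1000"  (len 4)
step 5: "000000"  (len 6)
step 6: "00000"  (len 5)
step 7: "0000"  (len 4)
step 8: "000"  (len 3)
step 9: "00"  (len 2)
step 10: "0"  (len 1)
step 11: (halted — word empty)

0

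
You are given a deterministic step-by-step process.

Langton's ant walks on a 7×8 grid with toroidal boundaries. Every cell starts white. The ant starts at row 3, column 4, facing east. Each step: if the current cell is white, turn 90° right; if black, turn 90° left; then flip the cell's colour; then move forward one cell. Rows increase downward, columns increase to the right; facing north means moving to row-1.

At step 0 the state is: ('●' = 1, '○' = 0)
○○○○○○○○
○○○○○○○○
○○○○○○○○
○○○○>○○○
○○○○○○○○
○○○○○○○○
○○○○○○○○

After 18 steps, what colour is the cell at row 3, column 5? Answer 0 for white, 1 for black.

1

0) ○○○○○○○○
○○○○○○○○
○○○○○○○○
○○○○>○○○
○○○○○○○○
○○○○○○○○
○○○○○○○○
1) ○○○○○○○○
○○○○○○○○
○○○○○○○○
○○○○●○○○
○○○○v○○○
○○○○○○○○
○○○○○○○○
2) ○○○○○○○○
○○○○○○○○
○○○○○○○○
○○○○●○○○
○○○<●○○○
○○○○○○○○
○○○○○○○○
3) ○○○○○○○○
○○○○○○○○
○○○○○○○○
○○○^●○○○
○○○●●○○○
○○○○○○○○
○○○○○○○○
4) ○○○○○○○○
○○○○○○○○
○○○○○○○○
○○○●>○○○
○○○●●○○○
○○○○○○○○
○○○○○○○○
5) ○○○○○○○○
○○○○○○○○
○○○○^○○○
○○○●○○○○
○○○●●○○○
○○○○○○○○
○○○○○○○○
6) ○○○○○○○○
○○○○○○○○
○○○○●>○○
○○○●○○○○
○○○●●○○○
○○○○○○○○
○○○○○○○○
7) ○○○○○○○○
○○○○○○○○
○○○○●●○○
○○○●○v○○
○○○●●○○○
○○○○○○○○
○○○○○○○○
8) ○○○○○○○○
○○○○○○○○
○○○○●●○○
○○○●<●○○
○○○●●○○○
○○○○○○○○
○○○○○○○○
9) ○○○○○○○○
○○○○○○○○
○○○○^●○○
○○○●●●○○
○○○●●○○○
○○○○○○○○
○○○○○○○○
10) ○○○○○○○○
○○○○○○○○
○○○<○●○○
○○○●●●○○
○○○●●○○○
○○○○○○○○
○○○○○○○○
11) ○○○○○○○○
○○○^○○○○
○○○●○●○○
○○○●●●○○
○○○●●○○○
○○○○○○○○
○○○○○○○○
12) ○○○○○○○○
○○○●>○○○
○○○●○●○○
○○○●●●○○
○○○●●○○○
○○○○○○○○
○○○○○○○○
13) ○○○○○○○○
○○○●●○○○
○○○●v●○○
○○○●●●○○
○○○●●○○○
○○○○○○○○
○○○○○○○○
14) ○○○○○○○○
○○○●●○○○
○○○<●●○○
○○○●●●○○
○○○●●○○○
○○○○○○○○
○○○○○○○○
15) ○○○○○○○○
○○○●●○○○
○○○○●●○○
○○○v●●○○
○○○●●○○○
○○○○○○○○
○○○○○○○○
16) ○○○○○○○○
○○○●●○○○
○○○○●●○○
○○○○>●○○
○○○●●○○○
○○○○○○○○
○○○○○○○○
17) ○○○○○○○○
○○○●●○○○
○○○○^●○○
○○○○○●○○
○○○●●○○○
○○○○○○○○
○○○○○○○○
18) ○○○○○○○○
○○○●●○○○
○○○<○●○○
○○○○○●○○
○○○●●○○○
○○○○○○○○
○○○○○○○○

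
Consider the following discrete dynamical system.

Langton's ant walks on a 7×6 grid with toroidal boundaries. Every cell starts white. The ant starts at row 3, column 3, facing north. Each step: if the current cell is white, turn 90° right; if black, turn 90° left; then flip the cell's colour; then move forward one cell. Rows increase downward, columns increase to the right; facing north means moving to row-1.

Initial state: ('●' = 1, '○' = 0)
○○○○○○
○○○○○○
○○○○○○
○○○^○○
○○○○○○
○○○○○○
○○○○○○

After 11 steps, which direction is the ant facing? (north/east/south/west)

step 0: ○○○○○○
○○○○○○
○○○○○○
○○○^○○
○○○○○○
○○○○○○
○○○○○○
step 1: ○○○○○○
○○○○○○
○○○○○○
○○○●>○
○○○○○○
○○○○○○
○○○○○○
step 2: ○○○○○○
○○○○○○
○○○○○○
○○○●●○
○○○○v○
○○○○○○
○○○○○○
step 3: ○○○○○○
○○○○○○
○○○○○○
○○○●●○
○○○<●○
○○○○○○
○○○○○○
step 4: ○○○○○○
○○○○○○
○○○○○○
○○○^●○
○○○●●○
○○○○○○
○○○○○○
step 5: ○○○○○○
○○○○○○
○○○○○○
○○<○●○
○○○●●○
○○○○○○
○○○○○○
step 6: ○○○○○○
○○○○○○
○○^○○○
○○●○●○
○○○●●○
○○○○○○
○○○○○○
step 7: ○○○○○○
○○○○○○
○○●>○○
○○●○●○
○○○●●○
○○○○○○
○○○○○○
step 8: ○○○○○○
○○○○○○
○○●●○○
○○●v●○
○○○●●○
○○○○○○
○○○○○○
step 9: ○○○○○○
○○○○○○
○○●●○○
○○<●●○
○○○●●○
○○○○○○
○○○○○○
step 10: ○○○○○○
○○○○○○
○○●●○○
○○○●●○
○○v●●○
○○○○○○
○○○○○○
step 11: ○○○○○○
○○○○○○
○○●●○○
○○○●●○
○<●●●○
○○○○○○
○○○○○○

west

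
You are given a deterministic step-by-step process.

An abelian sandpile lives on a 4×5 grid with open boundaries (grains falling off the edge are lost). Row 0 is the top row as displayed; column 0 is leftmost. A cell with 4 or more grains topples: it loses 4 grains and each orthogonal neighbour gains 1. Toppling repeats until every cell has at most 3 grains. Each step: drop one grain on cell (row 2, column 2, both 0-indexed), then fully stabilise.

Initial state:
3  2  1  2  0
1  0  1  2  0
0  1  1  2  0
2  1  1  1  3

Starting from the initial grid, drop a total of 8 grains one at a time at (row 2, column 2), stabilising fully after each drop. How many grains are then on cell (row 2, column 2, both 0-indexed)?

k=0  3  2  1  2  0
1  0  1  2  0
0  1  1  2  0
2  1  1  1  3
k=1  3  2  1  2  0
1  0  1  2  0
0  1  2  2  0
2  1  1  1  3
k=2  3  2  1  2  0
1  0  1  2  0
0  1  3  2  0
2  1  1  1  3
k=3  3  2  1  2  0
1  0  2  2  0
0  2  0  3  0
2  1  2  1  3
k=4  3  2  1  2  0
1  0  2  2  0
0  2  1  3  0
2  1  2  1  3
k=5  3  2  1  2  0
1  0  2  2  0
0  2  2  3  0
2  1  2  1  3
k=6  3  2  1  2  0
1  0  2  2  0
0  2  3  3  0
2  1  2  1  3
k=7  3  2  1  2  0
1  0  3  3  0
0  3  1  0  1
2  1  3  2  3
k=8  3  2  1  2  0
1  0  3  3  0
0  3  2  0  1
2  1  3  2  3

2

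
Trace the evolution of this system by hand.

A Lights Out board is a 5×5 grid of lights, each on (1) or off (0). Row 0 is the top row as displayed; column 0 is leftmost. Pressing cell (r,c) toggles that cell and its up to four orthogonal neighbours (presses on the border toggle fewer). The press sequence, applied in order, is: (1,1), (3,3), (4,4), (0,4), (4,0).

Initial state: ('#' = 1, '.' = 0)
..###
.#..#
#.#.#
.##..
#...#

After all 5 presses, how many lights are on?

gen 0: ..###
.#..#
#.#.#
.##..
#...#
gen 1: .####
#.#.#
###.#
.##..
#...#
gen 2: .####
#.#.#
#####
.#.##
#..##
gen 3: .####
#.#.#
#####
.#.#.
#....
gen 4: .##..
#.#..
#####
.#.#.
#....
gen 5: .##..
#.#..
#####
##.#.
.#...

13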